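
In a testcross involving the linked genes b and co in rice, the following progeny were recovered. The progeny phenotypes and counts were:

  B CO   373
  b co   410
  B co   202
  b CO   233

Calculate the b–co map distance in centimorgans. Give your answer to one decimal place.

The two most frequent classes, B CO (373) and b co (410), are the parental types, so the F1 was B CO / b co.
The recombinant classes are B co and b CO: 202 + 233 = 435.
Recombination frequency = 435/1218 = 0.3571 ≈ 35.7%, i.e. 35.7 centimorgans.

35.7 centimorgans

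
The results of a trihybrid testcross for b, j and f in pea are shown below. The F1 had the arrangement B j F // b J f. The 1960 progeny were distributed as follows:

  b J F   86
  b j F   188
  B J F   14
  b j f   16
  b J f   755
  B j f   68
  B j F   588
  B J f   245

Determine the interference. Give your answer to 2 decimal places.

The two rarest classes, B J F and b j f, are the double crossovers. Comparing them with the parentals, only the j allele has switched, so j is the middle locus and the order is b – j – f.
b–j: (433 + 30)/1960 = 0.2362; j–f: (154 + 30)/1960 = 0.0939.
Expected DCO frequency = 0.2362 × 0.0939 ≈ 0.02218; observed = 30/1960 ≈ 0.01531.
Coefficient of coincidence = 0.01531/0.02218 ≈ 0.69; interference = 1 − 0.69 = 0.31.

0.31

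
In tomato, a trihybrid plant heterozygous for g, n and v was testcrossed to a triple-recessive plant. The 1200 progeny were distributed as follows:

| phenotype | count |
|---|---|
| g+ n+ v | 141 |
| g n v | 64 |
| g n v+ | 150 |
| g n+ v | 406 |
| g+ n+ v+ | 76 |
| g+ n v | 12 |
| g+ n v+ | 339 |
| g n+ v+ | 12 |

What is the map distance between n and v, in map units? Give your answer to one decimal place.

The two most frequent reciprocal classes, g n+ v and g+ n v+, are the parental types, so the F1 was g n+ v / g+ n v+.
The two rarest classes, g n+ v+ and g+ n v, are the double crossovers. Comparing them with the parentals, only the v allele has switched, so v is the middle locus and the order is g – v – n.
Crossovers in the v–n interval produce the single-crossover classes g n v and g+ n+ v+ (64 + 76 = 140) plus the double crossovers (24).
RF(v–n) = (140 + 24) / 1200 = 164/1200 = 0.1367 → 13.7 map units.

13.7 map units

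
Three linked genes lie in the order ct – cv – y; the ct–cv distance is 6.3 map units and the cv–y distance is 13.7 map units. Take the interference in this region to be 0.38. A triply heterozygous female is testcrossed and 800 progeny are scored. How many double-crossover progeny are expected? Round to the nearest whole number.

4

Map distances give recombination frequencies of 0.063 and 0.137 for the two intervals.
With interference 0.38 (so coincidence = 0.62), expected double-crossover frequency = 0.063 × 0.137 × 0.62 = 0.00535.
Expected number = 0.00535 × 800 = 4.28 ≈ 4.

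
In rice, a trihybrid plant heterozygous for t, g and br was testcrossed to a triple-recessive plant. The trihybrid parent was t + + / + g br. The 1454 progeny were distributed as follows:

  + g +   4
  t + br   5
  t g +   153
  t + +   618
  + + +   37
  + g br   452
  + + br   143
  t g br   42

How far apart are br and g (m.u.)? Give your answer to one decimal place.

21.0 m.u.

The two rarest classes, t + br and + g +, are the double crossovers. Comparing them with the parentals, only the br allele has switched, so br is the middle locus and the order is g – br – t.
Crossovers in the g–br interval produce the single-crossover classes t g + and + + br (153 + 143 = 296) plus the double crossovers (9).
RF(g–br) = (296 + 9) / 1454 = 305/1454 = 0.2098 → 21.0 m.u.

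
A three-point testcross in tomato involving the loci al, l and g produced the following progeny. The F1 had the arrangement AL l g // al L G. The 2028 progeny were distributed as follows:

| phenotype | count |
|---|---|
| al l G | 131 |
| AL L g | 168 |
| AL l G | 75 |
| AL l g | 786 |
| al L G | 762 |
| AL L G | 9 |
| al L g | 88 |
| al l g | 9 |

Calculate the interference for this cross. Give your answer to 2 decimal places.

The two rarest classes, al l g and AL L G, are the double crossovers. Comparing them with the parentals, only the al allele has switched, so al is the middle locus and the order is l – al – g.
l–al: (299 + 18)/2028 = 0.1563; al–g: (163 + 18)/2028 = 0.0893.
Expected DCO frequency = 0.1563 × 0.0893 ≈ 0.01396; observed = 18/2028 ≈ 0.00888.
Coefficient of coincidence = 0.00888/0.01396 ≈ 0.64; interference = 1 − 0.64 = 0.36.

0.36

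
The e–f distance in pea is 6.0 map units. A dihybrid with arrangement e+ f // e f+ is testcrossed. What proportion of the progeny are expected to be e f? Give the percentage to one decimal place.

A map distance of 6.0 map units corresponds to a recombination frequency of 0.060.
The F1 is e+ f / e f+, so e f is a recombinant gamete class with expected frequency r/2 = 0.060/2 = 0.0300.
That is 0.0300 = 3.0% of the progeny.

3.0%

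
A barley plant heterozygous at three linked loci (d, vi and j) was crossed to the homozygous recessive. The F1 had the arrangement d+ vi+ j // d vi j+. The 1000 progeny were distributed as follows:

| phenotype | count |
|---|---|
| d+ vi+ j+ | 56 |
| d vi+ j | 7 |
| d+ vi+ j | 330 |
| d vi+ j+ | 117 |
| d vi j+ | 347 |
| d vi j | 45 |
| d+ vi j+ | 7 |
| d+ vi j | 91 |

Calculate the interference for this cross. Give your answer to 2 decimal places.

0.45

The two rarest classes, d vi+ j and d+ vi j+, are the double crossovers. Comparing them with the parentals, only the d allele has switched, so d is the middle locus and the order is j – d – vi.
j–d: (101 + 14)/1000 = 0.1150; d–vi: (208 + 14)/1000 = 0.2220.
Expected DCO frequency = 0.1150 × 0.2220 ≈ 0.02553; observed = 14/1000 ≈ 0.01400.
Coefficient of coincidence = 0.01400/0.02553 ≈ 0.55; interference = 1 − 0.55 = 0.45.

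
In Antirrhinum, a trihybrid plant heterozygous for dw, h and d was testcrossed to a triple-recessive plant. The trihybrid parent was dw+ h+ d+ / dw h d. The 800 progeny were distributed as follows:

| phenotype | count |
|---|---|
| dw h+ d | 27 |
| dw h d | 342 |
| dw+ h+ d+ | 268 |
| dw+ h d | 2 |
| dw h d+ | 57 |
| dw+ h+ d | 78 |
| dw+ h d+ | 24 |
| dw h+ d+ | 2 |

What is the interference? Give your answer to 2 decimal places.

The two rarest classes, dw h+ d+ and dw+ h d, are the double crossovers. Comparing them with the parentals, only the dw allele has switched, so dw is the middle locus and the order is d – dw – h.
d–dw: (135 + 4)/800 = 0.1737; dw–h: (51 + 4)/800 = 0.0688.
Expected DCO frequency = 0.1737 × 0.0688 ≈ 0.01195; observed = 4/800 ≈ 0.00500.
Coefficient of coincidence = 0.00500/0.01195 ≈ 0.42; interference = 1 − 0.42 = 0.58.

0.58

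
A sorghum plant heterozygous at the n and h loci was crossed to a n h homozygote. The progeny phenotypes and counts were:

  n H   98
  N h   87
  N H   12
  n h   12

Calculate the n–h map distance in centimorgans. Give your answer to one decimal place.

11.5 centimorgans

The two most frequent classes, N h (87) and n H (98), are the parental types, so the F1 was N h / n H.
The recombinant classes are N H and n h: 12 + 12 = 24.
Recombination frequency = 24/209 = 0.1148 ≈ 11.5%, i.e. 11.5 centimorgans.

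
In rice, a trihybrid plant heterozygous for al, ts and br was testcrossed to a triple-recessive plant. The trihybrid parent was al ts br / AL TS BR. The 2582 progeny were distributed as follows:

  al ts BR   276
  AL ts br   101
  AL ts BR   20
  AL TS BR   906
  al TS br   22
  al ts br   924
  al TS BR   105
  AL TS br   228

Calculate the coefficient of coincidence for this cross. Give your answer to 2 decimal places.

The two rarest classes, al TS br and AL ts BR, are the double crossovers. Comparing them with the parentals, only the ts allele has switched, so ts is the middle locus and the order is br – ts – al.
br–ts: (504 + 42)/2582 = 0.2115; ts–al: (206 + 42)/2582 = 0.0960.
Expected DCO frequency = 0.2115 × 0.0960 ≈ 0.02030; observed = 42/2582 ≈ 0.01627.
Coefficient of coincidence = 0.01627/0.02030 ≈ 0.80.

0.80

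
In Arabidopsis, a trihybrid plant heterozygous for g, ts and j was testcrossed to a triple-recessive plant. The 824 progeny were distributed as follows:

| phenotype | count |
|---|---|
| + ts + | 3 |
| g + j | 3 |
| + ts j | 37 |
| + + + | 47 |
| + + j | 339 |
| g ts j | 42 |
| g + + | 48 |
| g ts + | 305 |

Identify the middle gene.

The two most frequent reciprocal classes, g ts + and + + j, are the parental types, so the F1 was g ts + / + + j.
The two rarest classes, + ts + and g + j, are the double crossovers. Comparing them with the parentals, only the g allele has switched, so g is the middle locus and the order is ts – g – j.

g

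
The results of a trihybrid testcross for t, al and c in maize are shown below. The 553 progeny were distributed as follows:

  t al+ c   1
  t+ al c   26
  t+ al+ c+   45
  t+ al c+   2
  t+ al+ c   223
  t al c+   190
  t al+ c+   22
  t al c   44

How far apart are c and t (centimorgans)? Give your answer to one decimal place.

The two most frequent reciprocal classes, t al c+ and t+ al+ c, are the parental types, so the F1 was t al c+ / t+ al+ c.
The two rarest classes, t+ al c+ and t al+ c, are the double crossovers. Comparing them with the parentals, only the t allele has switched, so t is the middle locus and the order is c – t – al.
Crossovers in the c–t interval produce the single-crossover classes t al c and t+ al+ c+ (44 + 45 = 89) plus the double crossovers (3).
RF(c–t) = (89 + 3) / 553 = 92/553 = 0.1664 → 16.6 centimorgans.

16.6 centimorgans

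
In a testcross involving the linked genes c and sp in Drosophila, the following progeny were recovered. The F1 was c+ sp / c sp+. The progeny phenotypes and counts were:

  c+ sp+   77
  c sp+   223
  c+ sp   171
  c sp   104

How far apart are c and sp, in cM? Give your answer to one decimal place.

31.5 cM

The recombinant classes are c+ sp+ and c sp: 77 + 104 = 181.
Recombination frequency = 181/575 = 0.3148 ≈ 31.5%, i.e. 31.5 cM.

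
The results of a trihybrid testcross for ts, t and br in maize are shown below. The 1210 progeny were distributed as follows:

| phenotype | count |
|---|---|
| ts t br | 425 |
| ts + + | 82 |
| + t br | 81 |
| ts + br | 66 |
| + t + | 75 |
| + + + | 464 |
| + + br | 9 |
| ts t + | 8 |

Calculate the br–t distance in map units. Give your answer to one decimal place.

The two most frequent reciprocal classes, + + + and ts t br, are the parental types, so the F1 was + + + / ts t br.
The two rarest classes, + + br and ts t +, are the double crossovers. Comparing them with the parentals, only the br allele has switched, so br is the middle locus and the order is t – br – ts.
Crossovers in the t–br interval produce the single-crossover classes + t + and ts + br (75 + 66 = 141) plus the double crossovers (17).
RF(t–br) = (141 + 17) / 1210 = 158/1210 = 0.1306 → 13.1 map units.

13.1 map units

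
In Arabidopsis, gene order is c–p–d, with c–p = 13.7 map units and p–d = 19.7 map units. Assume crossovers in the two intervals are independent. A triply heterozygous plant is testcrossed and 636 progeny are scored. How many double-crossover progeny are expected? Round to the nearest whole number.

Map distances give recombination frequencies of 0.137 and 0.197 for the two intervals.
With no interference, expected double-crossover frequency = 0.137 × 0.197 = 0.02699.
Expected number = 0.02699 × 636 = 17.17 ≈ 17.

17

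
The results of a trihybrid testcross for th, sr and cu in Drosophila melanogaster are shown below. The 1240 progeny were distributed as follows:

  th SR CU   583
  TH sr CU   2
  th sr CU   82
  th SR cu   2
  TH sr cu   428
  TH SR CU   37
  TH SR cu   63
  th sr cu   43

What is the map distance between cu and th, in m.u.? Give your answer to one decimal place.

The two most frequent reciprocal classes, TH sr cu and th SR CU, are the parental types, so the F1 was TH sr cu / th SR CU.
The two rarest classes, TH sr CU and th SR cu, are the double crossovers. Comparing them with the parentals, only the cu allele has switched, so cu is the middle locus and the order is th – cu – sr.
Crossovers in the th–cu interval produce the single-crossover classes th sr cu and TH SR CU (43 + 37 = 80) plus the double crossovers (4).
RF(th–cu) = (80 + 4) / 1240 = 84/1240 = 0.0677 → 6.8 m.u.

6.8 m.u.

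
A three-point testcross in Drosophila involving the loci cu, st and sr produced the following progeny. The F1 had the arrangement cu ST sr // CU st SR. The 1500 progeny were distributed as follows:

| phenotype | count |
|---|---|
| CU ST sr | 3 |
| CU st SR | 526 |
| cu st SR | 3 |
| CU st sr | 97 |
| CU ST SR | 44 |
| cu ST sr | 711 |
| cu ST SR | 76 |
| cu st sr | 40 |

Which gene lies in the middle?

The two rarest classes, CU ST sr and cu st SR, are the double crossovers. Comparing them with the parentals, only the cu allele has switched, so cu is the middle locus and the order is sr – cu – st.

cu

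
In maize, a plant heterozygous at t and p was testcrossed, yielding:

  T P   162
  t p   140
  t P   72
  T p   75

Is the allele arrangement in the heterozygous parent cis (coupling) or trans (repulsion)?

The two most frequent classes are T P (162) and t p (140); these are the parental (non-recombinant) types.
So the F1 carried T P on one chromosome and t p on the other — the recessive alleles are on the same chromosome (cis / coupling).

cis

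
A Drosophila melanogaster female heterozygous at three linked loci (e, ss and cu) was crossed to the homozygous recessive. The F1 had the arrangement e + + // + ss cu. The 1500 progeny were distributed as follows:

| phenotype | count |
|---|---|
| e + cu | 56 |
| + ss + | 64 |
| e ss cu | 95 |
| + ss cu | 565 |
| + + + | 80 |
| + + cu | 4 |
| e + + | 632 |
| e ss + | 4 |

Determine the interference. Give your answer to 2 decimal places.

The two rarest classes, e ss + and + + cu, are the double crossovers. Comparing them with the parentals, only the ss allele has switched, so ss is the middle locus and the order is e – ss – cu.
e–ss: (175 + 8)/1500 = 0.1220; ss–cu: (120 + 8)/1500 = 0.0853.
Expected DCO frequency = 0.1220 × 0.0853 ≈ 0.01041; observed = 8/1500 ≈ 0.00533.
Coefficient of coincidence = 0.00533/0.01041 ≈ 0.51; interference = 1 − 0.51 = 0.49.

0.49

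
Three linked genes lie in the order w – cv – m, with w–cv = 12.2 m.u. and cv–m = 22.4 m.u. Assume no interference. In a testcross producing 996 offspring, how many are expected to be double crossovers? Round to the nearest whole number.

Map distances give recombination frequencies of 0.122 and 0.224 for the two intervals.
With no interference, expected double-crossover frequency = 0.122 × 0.224 = 0.02733.
Expected number = 0.02733 × 996 = 27.22 ≈ 27.

27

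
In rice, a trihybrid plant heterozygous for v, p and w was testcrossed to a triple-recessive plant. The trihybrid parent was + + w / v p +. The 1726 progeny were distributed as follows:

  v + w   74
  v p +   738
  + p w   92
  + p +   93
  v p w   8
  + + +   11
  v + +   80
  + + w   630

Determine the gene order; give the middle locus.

The two rarest classes, + + + and v p w, are the double crossovers. Comparing them with the parentals, only the w allele has switched, so w is the middle locus and the order is p – w – v.

w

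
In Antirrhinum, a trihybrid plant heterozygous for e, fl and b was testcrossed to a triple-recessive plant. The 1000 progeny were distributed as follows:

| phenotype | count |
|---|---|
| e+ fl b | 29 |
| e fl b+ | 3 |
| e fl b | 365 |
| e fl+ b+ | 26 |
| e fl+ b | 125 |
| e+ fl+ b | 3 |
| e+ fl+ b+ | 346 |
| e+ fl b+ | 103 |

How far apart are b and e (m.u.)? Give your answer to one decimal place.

The two most frequent reciprocal classes, e fl b and e+ fl+ b+, are the parental types, so the F1 was e fl b / e+ fl+ b+.
The two rarest classes, e fl b+ and e+ fl+ b, are the double crossovers. Comparing them with the parentals, only the b allele has switched, so b is the middle locus and the order is e – b – fl.
Crossovers in the e–b interval produce the single-crossover classes e+ fl b and e fl+ b+ (29 + 26 = 55) plus the double crossovers (6).
RF(e–b) = (55 + 6) / 1000 = 61/1000 = 0.0610 → 6.1 m.u.

6.1 m.u.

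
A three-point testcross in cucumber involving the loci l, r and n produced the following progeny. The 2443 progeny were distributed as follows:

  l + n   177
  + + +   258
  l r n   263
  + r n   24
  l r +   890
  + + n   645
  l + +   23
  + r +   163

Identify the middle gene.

r

The two most frequent reciprocal classes, + + n and l r +, are the parental types, so the F1 was + + n / l r +.
The two rarest classes, + r n and l + +, are the double crossovers. Comparing them with the parentals, only the r allele has switched, so r is the middle locus and the order is l – r – n.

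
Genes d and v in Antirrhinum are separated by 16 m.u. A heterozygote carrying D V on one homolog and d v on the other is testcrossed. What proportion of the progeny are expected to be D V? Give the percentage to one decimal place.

A map distance of 16 m.u. corresponds to a recombination frequency of 0.160.
The F1 is D V / d v, so D V is a parental gamete class with expected frequency (1 − r)/2 = 0.840/2 = 0.4200.
That is 0.4200 = 42.0% of the progeny.

42.0%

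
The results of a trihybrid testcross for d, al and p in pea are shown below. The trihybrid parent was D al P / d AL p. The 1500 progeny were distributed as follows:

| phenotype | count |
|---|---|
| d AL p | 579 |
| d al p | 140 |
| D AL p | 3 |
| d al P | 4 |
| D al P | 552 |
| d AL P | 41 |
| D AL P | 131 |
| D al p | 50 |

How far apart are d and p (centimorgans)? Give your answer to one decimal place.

6.5 centimorgans

The two rarest classes, d al P and D AL p, are the double crossovers. Comparing them with the parentals, only the d allele has switched, so d is the middle locus and the order is al – d – p.
Crossovers in the d–p interval produce the single-crossover classes D al p and d AL P (50 + 41 = 91) plus the double crossovers (7).
RF(d–p) = (91 + 7) / 1500 = 98/1500 = 0.0653 → 6.5 centimorgans.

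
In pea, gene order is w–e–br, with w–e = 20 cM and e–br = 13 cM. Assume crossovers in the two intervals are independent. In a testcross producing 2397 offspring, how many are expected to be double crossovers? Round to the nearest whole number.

Map distances give recombination frequencies of 0.200 and 0.130 for the two intervals.
With no interference, expected double-crossover frequency = 0.200 × 0.130 = 0.02600.
Expected number = 0.02600 × 2397 = 62.32 ≈ 62.

62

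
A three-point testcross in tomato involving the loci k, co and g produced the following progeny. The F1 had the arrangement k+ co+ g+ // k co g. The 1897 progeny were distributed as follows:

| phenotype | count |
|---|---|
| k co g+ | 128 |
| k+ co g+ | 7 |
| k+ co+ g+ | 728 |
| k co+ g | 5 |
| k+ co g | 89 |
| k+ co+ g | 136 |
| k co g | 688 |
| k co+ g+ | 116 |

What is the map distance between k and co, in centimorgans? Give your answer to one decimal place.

The two rarest classes, k+ co g+ and k co+ g, are the double crossovers. Comparing them with the parentals, only the co allele has switched, so co is the middle locus and the order is g – co – k.
Crossovers in the co–k interval produce the single-crossover classes k co+ g+ and k+ co g (116 + 89 = 205) plus the double crossovers (12).
RF(co–k) = (205 + 12) / 1897 = 217/1897 = 0.1144 → 11.4 centimorgans.

11.4 centimorgans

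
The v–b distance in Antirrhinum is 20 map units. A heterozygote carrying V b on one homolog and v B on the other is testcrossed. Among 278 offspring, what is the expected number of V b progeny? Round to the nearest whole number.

111

A map distance of 20 map units corresponds to a recombination frequency of 0.200.
The F1 is V b / v B, so V b is a parental gamete class with expected frequency (1 − r)/2 = 0.800/2 = 0.4000.
Expected number = 0.4000 × 278 = 111.20 ≈ 111.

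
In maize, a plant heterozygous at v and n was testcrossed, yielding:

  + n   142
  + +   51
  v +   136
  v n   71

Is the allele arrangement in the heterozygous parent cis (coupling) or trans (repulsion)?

The two most frequent classes are + n (142) and v + (136); these are the parental (non-recombinant) types.
So the F1 carried + n on one chromosome and v + on the other — the recessive alleles are on opposite chromosomes (trans / repulsion).

trans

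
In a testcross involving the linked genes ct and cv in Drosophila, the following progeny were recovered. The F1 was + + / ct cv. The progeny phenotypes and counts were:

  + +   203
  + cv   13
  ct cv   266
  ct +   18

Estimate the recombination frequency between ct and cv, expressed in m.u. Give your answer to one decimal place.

The recombinant classes are + cv and ct +: 13 + 18 = 31.
Recombination frequency = 31/500 = 0.0620 ≈ 6.2%, i.e. 6.2 m.u.

6.2 m.u.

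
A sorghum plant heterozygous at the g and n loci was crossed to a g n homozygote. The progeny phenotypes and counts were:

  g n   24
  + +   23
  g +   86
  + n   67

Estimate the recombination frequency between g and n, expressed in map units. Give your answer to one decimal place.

The two most frequent classes, + n (67) and g + (86), are the parental types, so the F1 was + n / g +.
The recombinant classes are + + and g n: 23 + 24 = 47.
Recombination frequency = 47/200 = 0.2350 ≈ 23.5%, i.e. 23.5 map units.

23.5 map units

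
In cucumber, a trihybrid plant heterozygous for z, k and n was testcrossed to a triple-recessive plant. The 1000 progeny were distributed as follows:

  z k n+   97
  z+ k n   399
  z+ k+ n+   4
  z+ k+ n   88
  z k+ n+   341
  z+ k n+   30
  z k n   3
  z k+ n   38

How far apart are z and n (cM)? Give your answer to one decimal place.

7.5 cM

The two most frequent reciprocal classes, z k+ n+ and z+ k n, are the parental types, so the F1 was z k+ n+ / z+ k n.
The two rarest classes, z+ k+ n+ and z k n, are the double crossovers. Comparing them with the parentals, only the z allele has switched, so z is the middle locus and the order is n – z – k.
Crossovers in the n–z interval produce the single-crossover classes z k+ n and z+ k n+ (38 + 30 = 68) plus the double crossovers (7).
RF(n–z) = (68 + 7) / 1000 = 75/1000 = 0.0750 → 7.5 cM.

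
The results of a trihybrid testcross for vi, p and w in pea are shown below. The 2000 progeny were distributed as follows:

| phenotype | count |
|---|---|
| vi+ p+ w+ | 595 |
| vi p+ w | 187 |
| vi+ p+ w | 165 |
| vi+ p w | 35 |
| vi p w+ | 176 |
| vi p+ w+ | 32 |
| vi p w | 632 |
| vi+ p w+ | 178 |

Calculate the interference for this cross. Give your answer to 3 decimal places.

0.240

The two most frequent reciprocal classes, vi p w and vi+ p+ w+, are the parental types, so the F1 was vi p w / vi+ p+ w+.
The two rarest classes, vi+ p w and vi p+ w+, are the double crossovers. Comparing them with the parentals, only the vi allele has switched, so vi is the middle locus and the order is w – vi – p.
w–vi: (341 + 67)/2000 = 0.2040; vi–p: (365 + 67)/2000 = 0.2160.
Expected DCO frequency = 0.2040 × 0.2160 ≈ 0.04406; observed = 67/2000 ≈ 0.03350.
Coefficient of coincidence = 0.03350/0.04406 ≈ 0.760; interference = 1 − 0.760 = 0.240.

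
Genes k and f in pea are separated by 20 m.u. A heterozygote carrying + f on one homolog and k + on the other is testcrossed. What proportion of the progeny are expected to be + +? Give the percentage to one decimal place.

A map distance of 20 m.u. corresponds to a recombination frequency of 0.200.
The F1 is + f / k +, so + + is a recombinant gamete class with expected frequency r/2 = 0.200/2 = 0.1000.
That is 0.1000 = 10.0% of the progeny.

10.0%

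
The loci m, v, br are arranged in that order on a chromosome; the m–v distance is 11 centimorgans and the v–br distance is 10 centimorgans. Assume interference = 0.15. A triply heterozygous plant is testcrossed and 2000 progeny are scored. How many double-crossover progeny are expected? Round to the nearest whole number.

Map distances give recombination frequencies of 0.110 and 0.100 for the two intervals.
With interference 0.15 (so coincidence = 0.85), expected double-crossover frequency = 0.110 × 0.100 × 0.85 = 0.00935.
Expected number = 0.00935 × 2000 = 18.70 ≈ 19.

19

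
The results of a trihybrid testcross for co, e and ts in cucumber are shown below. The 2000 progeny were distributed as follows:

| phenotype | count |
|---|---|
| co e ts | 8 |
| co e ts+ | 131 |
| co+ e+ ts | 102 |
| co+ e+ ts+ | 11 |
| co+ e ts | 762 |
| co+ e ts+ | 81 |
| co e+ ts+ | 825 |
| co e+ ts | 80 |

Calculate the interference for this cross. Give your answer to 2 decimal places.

The two most frequent reciprocal classes, co+ e ts and co e+ ts+, are the parental types, so the F1 was co+ e ts / co e+ ts+.
The two rarest classes, co e ts and co+ e+ ts+, are the double crossovers. Comparing them with the parentals, only the co allele has switched, so co is the middle locus and the order is ts – co – e.
ts–co: (161 + 19)/2000 = 0.0900; co–e: (233 + 19)/2000 = 0.1260.
Expected DCO frequency = 0.0900 × 0.1260 ≈ 0.01134; observed = 19/2000 ≈ 0.00950.
Coefficient of coincidence = 0.00950/0.01134 ≈ 0.84; interference = 1 − 0.84 = 0.16.

0.16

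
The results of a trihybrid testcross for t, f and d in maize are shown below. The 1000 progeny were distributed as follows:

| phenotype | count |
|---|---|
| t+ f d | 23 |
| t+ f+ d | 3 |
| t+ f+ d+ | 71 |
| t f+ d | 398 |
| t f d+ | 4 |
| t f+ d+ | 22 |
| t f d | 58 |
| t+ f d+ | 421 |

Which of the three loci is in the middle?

The two most frequent reciprocal classes, t+ f d+ and t f+ d, are the parental types, so the F1 was t+ f d+ / t f+ d.
The two rarest classes, t f d+ and t+ f+ d, are the double crossovers. Comparing them with the parentals, only the t allele has switched, so t is the middle locus and the order is d – t – f.

t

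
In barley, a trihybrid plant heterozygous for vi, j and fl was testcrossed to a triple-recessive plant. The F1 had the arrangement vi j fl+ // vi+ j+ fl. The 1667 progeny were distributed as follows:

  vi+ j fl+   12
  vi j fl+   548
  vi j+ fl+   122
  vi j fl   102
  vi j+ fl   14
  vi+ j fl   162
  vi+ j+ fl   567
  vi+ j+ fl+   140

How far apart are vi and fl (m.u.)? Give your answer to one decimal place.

The two rarest classes, vi+ j fl+ and vi j+ fl, are the double crossovers. Comparing them with the parentals, only the vi allele has switched, so vi is the middle locus and the order is fl – vi – j.
Crossovers in the fl–vi interval produce the single-crossover classes vi j fl and vi+ j+ fl+ (102 + 140 = 242) plus the double crossovers (26).
RF(fl–vi) = (242 + 26) / 1667 = 268/1667 = 0.1608 → 16.1 m.u.

16.1 m.u.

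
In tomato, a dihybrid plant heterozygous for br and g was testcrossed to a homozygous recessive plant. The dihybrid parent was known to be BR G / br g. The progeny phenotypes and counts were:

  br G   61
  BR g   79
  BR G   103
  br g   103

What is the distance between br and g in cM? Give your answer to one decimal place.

40.5 cM

The recombinant classes are BR g and br G: 79 + 61 = 140.
Recombination frequency = 140/346 = 0.4046 ≈ 40.5%, i.e. 40.5 cM.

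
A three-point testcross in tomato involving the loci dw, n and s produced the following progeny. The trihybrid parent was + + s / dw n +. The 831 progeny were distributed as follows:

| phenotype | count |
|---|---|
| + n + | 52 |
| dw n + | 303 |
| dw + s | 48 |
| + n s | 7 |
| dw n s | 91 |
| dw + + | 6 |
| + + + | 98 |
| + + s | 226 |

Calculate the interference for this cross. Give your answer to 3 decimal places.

0.527

The two rarest classes, + n s and dw + +, are the double crossovers. Comparing them with the parentals, only the n allele has switched, so n is the middle locus and the order is dw – n – s.
dw–n: (100 + 13)/831 = 0.1360; n–s: (189 + 13)/831 = 0.2431.
Expected DCO frequency = 0.1360 × 0.2431 ≈ 0.03306; observed = 13/831 ≈ 0.01564.
Coefficient of coincidence = 0.01564/0.03306 ≈ 0.473; interference = 1 − 0.473 = 0.527.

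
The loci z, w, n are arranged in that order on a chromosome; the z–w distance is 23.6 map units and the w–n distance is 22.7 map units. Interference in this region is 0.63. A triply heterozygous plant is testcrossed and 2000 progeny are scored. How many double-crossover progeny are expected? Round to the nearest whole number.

Map distances give recombination frequencies of 0.236 and 0.227 for the two intervals.
With interference 0.63 (so coincidence = 0.37), expected double-crossover frequency = 0.236 × 0.227 × 0.37 = 0.01982.
Expected number = 0.01982 × 2000 = 39.64 ≈ 40.

40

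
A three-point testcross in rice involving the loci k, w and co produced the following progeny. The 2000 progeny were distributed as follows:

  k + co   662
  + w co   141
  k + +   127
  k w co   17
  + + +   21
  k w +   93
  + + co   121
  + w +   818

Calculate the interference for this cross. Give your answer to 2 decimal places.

0.01

The two most frequent reciprocal classes, + w + and k + co, are the parental types, so the F1 was + w + / k + co.
The two rarest classes, + + + and k w co, are the double crossovers. Comparing them with the parentals, only the w allele has switched, so w is the middle locus and the order is k – w – co.
k–w: (214 + 38)/2000 = 0.1260; w–co: (268 + 38)/2000 = 0.1530.
Expected DCO frequency = 0.1260 × 0.1530 ≈ 0.01928; observed = 38/2000 ≈ 0.01900.
Coefficient of coincidence = 0.01900/0.01928 ≈ 0.99; interference = 1 − 0.99 = 0.01.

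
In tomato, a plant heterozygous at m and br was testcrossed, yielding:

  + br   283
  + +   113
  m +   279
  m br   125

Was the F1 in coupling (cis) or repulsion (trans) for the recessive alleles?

The two most frequent classes are + br (283) and m + (279); these are the parental (non-recombinant) types.
So the F1 carried + br on one chromosome and m + on the other — the recessive alleles are on opposite chromosomes (trans / repulsion).

trans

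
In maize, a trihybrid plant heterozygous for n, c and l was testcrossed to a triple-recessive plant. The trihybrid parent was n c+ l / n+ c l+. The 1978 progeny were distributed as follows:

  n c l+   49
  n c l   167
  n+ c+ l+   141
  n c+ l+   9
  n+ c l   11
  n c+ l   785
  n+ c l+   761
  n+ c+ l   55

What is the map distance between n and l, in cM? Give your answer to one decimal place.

The two rarest classes, n c+ l+ and n+ c l, are the double crossovers. Comparing them with the parentals, only the l allele has switched, so l is the middle locus and the order is n – l – c.
Crossovers in the n–l interval produce the single-crossover classes n+ c+ l and n c l+ (55 + 49 = 104) plus the double crossovers (20).
RF(n–l) = (104 + 20) / 1978 = 124/1978 = 0.0627 → 6.3 cM.

6.3 cM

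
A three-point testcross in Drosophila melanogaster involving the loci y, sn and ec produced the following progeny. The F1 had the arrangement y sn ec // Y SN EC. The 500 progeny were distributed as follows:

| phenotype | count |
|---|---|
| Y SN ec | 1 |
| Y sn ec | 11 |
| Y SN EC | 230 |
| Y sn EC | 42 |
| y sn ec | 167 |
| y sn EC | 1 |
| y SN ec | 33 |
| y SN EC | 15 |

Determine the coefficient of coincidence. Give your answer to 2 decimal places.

The two rarest classes, y sn EC and Y SN ec, are the double crossovers. Comparing them with the parentals, only the ec allele has switched, so ec is the middle locus and the order is y – ec – sn.
y–ec: (26 + 2)/500 = 0.0560; ec–sn: (75 + 2)/500 = 0.1540.
Expected DCO frequency = 0.0560 × 0.1540 ≈ 0.00862; observed = 2/500 ≈ 0.00400.
Coefficient of coincidence = 0.00400/0.00862 ≈ 0.46.

0.46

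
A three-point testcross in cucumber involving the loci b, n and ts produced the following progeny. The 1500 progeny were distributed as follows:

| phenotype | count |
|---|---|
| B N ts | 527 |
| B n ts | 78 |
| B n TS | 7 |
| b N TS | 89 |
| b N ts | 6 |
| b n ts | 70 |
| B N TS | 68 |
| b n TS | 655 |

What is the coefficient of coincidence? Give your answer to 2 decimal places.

The two most frequent reciprocal classes, B N ts and b n TS, are the parental types, so the F1 was B N ts / b n TS.
The two rarest classes, b N ts and B n TS, are the double crossovers. Comparing them with the parentals, only the b allele has switched, so b is the middle locus and the order is n – b – ts.
n–b: (167 + 13)/1500 = 0.1200; b–ts: (138 + 13)/1500 = 0.1007.
Expected DCO frequency = 0.1200 × 0.1007 ≈ 0.01208; observed = 13/1500 ≈ 0.00867.
Coefficient of coincidence = 0.00867/0.01208 ≈ 0.72.

0.72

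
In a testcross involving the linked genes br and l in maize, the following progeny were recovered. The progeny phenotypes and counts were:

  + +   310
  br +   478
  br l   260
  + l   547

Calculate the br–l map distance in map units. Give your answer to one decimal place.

35.7 map units

The two most frequent classes, + l (547) and br + (478), are the parental types, so the F1 was + l / br +.
The recombinant classes are + + and br l: 310 + 260 = 570.
Recombination frequency = 570/1595 = 0.3574 ≈ 35.7%, i.e. 35.7 map units.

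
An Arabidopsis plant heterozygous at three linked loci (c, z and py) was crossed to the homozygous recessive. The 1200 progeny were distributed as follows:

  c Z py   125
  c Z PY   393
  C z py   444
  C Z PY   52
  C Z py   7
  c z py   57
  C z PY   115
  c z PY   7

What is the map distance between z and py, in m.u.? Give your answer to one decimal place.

The two most frequent reciprocal classes, C z py and c Z PY, are the parental types, so the F1 was C z py / c Z PY.
The two rarest classes, C Z py and c z PY, are the double crossovers. Comparing them with the parentals, only the z allele has switched, so z is the middle locus and the order is py – z – c.
Crossovers in the py–z interval produce the single-crossover classes C z PY and c Z py (115 + 125 = 240) plus the double crossovers (14).
RF(py–z) = (240 + 14) / 1200 = 254/1200 = 0.2117 → 21.2 m.u.

21.2 m.u.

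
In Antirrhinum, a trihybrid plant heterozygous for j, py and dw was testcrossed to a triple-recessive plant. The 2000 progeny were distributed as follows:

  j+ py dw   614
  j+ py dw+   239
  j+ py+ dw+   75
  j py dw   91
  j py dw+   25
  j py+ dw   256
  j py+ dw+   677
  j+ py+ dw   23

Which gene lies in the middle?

py

The two most frequent reciprocal classes, j+ py dw and j py+ dw+, are the parental types, so the F1 was j+ py dw / j py+ dw+.
The two rarest classes, j+ py+ dw and j py dw+, are the double crossovers. Comparing them with the parentals, only the py allele has switched, so py is the middle locus and the order is dw – py – j.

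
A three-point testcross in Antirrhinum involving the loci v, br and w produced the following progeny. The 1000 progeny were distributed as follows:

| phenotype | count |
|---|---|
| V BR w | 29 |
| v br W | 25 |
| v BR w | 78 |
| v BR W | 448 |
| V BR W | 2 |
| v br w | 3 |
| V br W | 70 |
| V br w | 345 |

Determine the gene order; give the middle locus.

v

The two most frequent reciprocal classes, V br w and v BR W, are the parental types, so the F1 was V br w / v BR W.
The two rarest classes, v br w and V BR W, are the double crossovers. Comparing them with the parentals, only the v allele has switched, so v is the middle locus and the order is br – v – w.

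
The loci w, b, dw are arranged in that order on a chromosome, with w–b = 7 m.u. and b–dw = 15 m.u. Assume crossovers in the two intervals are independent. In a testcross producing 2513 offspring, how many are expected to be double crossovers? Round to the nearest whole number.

26

Map distances give recombination frequencies of 0.070 and 0.150 for the two intervals.
With no interference, expected double-crossover frequency = 0.070 × 0.150 = 0.01050.
Expected number = 0.01050 × 2513 = 26.39 ≈ 26.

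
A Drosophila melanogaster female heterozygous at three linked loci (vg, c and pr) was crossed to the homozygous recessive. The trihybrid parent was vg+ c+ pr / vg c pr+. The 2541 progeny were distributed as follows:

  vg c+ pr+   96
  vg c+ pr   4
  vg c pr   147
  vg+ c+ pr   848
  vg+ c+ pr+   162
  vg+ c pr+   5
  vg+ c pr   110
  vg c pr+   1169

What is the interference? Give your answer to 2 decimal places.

The two rarest classes, vg c+ pr and vg+ c pr+, are the double crossovers. Comparing them with the parentals, only the vg allele has switched, so vg is the middle locus and the order is pr – vg – c.
pr–vg: (309 + 9)/2541 = 0.1251; vg–c: (206 + 9)/2541 = 0.0846.
Expected DCO frequency = 0.1251 × 0.0846 ≈ 0.01058; observed = 9/2541 ≈ 0.00354.
Coefficient of coincidence = 0.00354/0.01058 ≈ 0.33; interference = 1 − 0.33 = 0.67.

0.67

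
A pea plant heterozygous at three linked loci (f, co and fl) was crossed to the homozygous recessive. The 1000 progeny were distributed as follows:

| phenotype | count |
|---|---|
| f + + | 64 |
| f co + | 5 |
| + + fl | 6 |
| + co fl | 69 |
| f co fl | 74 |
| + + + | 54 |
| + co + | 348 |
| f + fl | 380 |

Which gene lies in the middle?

f

The two most frequent reciprocal classes, f + fl and + co +, are the parental types, so the F1 was f + fl / + co +.
The two rarest classes, + + fl and f co +, are the double crossovers. Comparing them with the parentals, only the f allele has switched, so f is the middle locus and the order is fl – f – co.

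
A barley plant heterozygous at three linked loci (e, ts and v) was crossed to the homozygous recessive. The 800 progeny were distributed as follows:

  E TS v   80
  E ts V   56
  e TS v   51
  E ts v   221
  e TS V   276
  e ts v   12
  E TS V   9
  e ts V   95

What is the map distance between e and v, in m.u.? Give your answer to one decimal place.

The two most frequent reciprocal classes, E ts v and e TS V, are the parental types, so the F1 was E ts v / e TS V.
The two rarest classes, e ts v and E TS V, are the double crossovers. Comparing them with the parentals, only the e allele has switched, so e is the middle locus and the order is ts – e – v.
Crossovers in the e–v interval produce the single-crossover classes E ts V and e TS v (56 + 51 = 107) plus the double crossovers (21).
RF(e–v) = (107 + 21) / 800 = 128/800 = 0.1600 → 16.0 m.u.

16.0 m.u.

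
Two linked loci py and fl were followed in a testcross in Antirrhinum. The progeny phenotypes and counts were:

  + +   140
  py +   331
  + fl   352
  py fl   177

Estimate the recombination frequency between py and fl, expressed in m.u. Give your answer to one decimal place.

31.7 m.u.

The two most frequent classes, + fl (352) and py + (331), are the parental types, so the F1 was + fl / py +.
The recombinant classes are + + and py fl: 140 + 177 = 317.
Recombination frequency = 317/1000 = 0.3170 ≈ 31.7%, i.e. 31.7 m.u.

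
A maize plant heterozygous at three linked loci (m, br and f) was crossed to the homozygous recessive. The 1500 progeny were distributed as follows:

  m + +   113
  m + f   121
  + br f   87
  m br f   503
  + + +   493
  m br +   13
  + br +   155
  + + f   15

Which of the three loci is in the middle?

f

The two most frequent reciprocal classes, + + + and m br f, are the parental types, so the F1 was + + + / m br f.
The two rarest classes, + + f and m br +, are the double crossovers. Comparing them with the parentals, only the f allele has switched, so f is the middle locus and the order is br – f – m.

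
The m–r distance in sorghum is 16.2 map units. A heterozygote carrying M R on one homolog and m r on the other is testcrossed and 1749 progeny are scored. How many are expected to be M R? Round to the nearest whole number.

733

A map distance of 16.2 map units corresponds to a recombination frequency of 0.162.
The F1 is M R / m r, so M R is a parental gamete class with expected frequency (1 − r)/2 = 0.838/2 = 0.4190.
Expected number = 0.4190 × 1749 = 732.83 ≈ 733.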